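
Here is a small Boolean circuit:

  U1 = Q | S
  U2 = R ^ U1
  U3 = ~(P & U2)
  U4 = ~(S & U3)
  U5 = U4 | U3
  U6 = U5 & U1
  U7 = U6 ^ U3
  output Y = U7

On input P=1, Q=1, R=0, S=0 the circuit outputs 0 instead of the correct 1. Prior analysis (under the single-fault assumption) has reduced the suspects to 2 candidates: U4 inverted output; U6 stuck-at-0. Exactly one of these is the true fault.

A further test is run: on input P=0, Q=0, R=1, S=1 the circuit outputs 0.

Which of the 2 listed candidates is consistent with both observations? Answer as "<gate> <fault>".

U4 inverted output

Evaluate each candidate on input P=0, Q=0, R=1, S=1:
  U4 inverted output: U1=1, U2=0, U3=1, U4=1 [inverted output], U5=1, U6=1, U7=0 → 0 — matches
  U6 stuck-at-0: U1=1, U2=0, U3=1, U4=0, U5=1, U6=0 [stuck-at-0], U7=1 → 1 — eliminated
Only U4 inverted output reproduces the observed 0.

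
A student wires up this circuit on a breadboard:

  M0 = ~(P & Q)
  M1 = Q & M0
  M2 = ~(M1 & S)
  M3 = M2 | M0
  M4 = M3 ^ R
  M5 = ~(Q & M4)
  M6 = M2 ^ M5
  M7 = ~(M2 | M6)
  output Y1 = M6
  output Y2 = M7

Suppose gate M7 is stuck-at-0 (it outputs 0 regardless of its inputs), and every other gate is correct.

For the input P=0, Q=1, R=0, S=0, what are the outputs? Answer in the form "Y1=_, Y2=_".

Propagate with M7 forced: M0=1, M1=1, M2=1, M3=1, M4=1, M5=0, M6=1, M7=0 [stuck-at-0].
So the outputs are Y1=1, Y2=0. (Same as the fault-free value — the fault is masked on this input.)

Y1=1, Y2=0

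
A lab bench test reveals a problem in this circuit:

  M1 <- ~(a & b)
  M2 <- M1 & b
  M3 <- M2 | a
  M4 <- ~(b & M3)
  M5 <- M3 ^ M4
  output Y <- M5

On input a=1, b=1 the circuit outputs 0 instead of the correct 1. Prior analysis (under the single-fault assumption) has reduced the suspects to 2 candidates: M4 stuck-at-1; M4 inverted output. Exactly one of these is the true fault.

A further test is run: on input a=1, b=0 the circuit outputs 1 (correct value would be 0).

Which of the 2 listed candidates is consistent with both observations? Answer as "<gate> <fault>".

Evaluate each candidate on input a=1, b=0:
  M4 stuck-at-1: M1=1, M2=0, M3=1, M4=1 [stuck-at-1], M5=0 → 0 — eliminated
  M4 inverted output: M1=1, M2=0, M3=1, M4=0 [inverted output], M5=1 → 1 — matches
Only M4 inverted output reproduces the observed 1.

M4 inverted output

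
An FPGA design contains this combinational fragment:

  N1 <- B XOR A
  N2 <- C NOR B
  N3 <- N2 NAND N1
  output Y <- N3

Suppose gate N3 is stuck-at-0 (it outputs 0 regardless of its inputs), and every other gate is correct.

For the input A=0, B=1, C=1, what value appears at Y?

0

Propagate with N3 forced: N1=1, N2=0, N3=0 [stuck-at-0].
So Y = 0. (Without the fault it would be 1.)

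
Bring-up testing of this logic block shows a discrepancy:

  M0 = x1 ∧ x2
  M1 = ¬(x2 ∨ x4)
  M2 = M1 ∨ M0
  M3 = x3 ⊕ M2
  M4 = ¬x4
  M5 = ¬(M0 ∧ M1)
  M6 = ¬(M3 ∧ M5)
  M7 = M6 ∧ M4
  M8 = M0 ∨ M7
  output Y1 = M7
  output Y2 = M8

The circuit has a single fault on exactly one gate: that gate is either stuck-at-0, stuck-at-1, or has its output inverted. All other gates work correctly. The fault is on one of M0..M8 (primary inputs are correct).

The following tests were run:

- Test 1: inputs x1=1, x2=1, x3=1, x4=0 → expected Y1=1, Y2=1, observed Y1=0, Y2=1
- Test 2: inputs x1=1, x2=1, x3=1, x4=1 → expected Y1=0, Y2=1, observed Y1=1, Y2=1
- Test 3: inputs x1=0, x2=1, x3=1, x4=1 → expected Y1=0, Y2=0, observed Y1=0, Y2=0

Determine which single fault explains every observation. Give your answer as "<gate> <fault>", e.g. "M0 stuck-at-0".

Fault-free values for test 1 (x1=1, x2=1, x3=1, x4=0): M0=1, M1=0, M2=1, M3=0, M4=1, M5=1, M6=1, M7=1, M8=1, giving Y1=1, Y2=1. Observed Y1=0, Y2=1.
Test 1: faults giving observed Y1=0, Y2=1 are {M2 stuck-at-0, M2 inverted output, M3 stuck-at-1, M3 inverted output, M4 stuck-at-0, M4 inverted output, M6 stuck-at-0, M6 inverted output, M7 stuck-at-0, M7 inverted output}.
Test 2 (x1=1, x2=1, x3=1, x4=1): fault-free M0=1, M1=0, M2=1, M3=0, M4=0, M5=1, M6=1, M7=0, M8=1 → Y1=0, Y2=1; observed Y1=1, Y2=1. Eliminates M2 stuck-at-0, M2 inverted output, M3 stuck-at-1, M3 inverted output, M4 stuck-at-0, M6 stuck-at-0, M6 inverted output, M7 stuck-at-0.
Test 3 (x1=0, x2=1, x3=1, x4=1): fault-free M0=0, M1=0, M2=0, M3=1, M4=0, M5=1, M6=0, M7=0, M8=0 → Y1=0, Y2=0; observed Y1=0, Y2=0. Eliminates M7 inverted output.
Only M4 inverted output is consistent with every test.

M4 inverted output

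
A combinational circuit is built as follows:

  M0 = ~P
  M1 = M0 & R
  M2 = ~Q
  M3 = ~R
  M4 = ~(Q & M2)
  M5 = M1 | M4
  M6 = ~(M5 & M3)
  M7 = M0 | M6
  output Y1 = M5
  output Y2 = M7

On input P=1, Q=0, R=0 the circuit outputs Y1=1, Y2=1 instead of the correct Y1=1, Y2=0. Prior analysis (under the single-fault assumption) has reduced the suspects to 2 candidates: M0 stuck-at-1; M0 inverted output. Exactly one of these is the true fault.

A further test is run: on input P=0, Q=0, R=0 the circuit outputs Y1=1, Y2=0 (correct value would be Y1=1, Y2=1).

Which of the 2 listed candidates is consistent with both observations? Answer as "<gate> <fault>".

Evaluate each candidate on input P=0, Q=0, R=0:
  M0 stuck-at-1: M0=1 [stuck-at-1], M1=0, M2=1, M3=1, M4=1, M5=1, M6=0, M7=1 → Y1=1, Y2=1 — eliminated
  M0 inverted output: M0=0 [inverted output], M1=0, M2=1, M3=1, M4=1, M5=1, M6=0, M7=0 → Y1=1, Y2=0 — matches
Only M0 inverted output reproduces the observed Y1=1, Y2=0.

M0 inverted output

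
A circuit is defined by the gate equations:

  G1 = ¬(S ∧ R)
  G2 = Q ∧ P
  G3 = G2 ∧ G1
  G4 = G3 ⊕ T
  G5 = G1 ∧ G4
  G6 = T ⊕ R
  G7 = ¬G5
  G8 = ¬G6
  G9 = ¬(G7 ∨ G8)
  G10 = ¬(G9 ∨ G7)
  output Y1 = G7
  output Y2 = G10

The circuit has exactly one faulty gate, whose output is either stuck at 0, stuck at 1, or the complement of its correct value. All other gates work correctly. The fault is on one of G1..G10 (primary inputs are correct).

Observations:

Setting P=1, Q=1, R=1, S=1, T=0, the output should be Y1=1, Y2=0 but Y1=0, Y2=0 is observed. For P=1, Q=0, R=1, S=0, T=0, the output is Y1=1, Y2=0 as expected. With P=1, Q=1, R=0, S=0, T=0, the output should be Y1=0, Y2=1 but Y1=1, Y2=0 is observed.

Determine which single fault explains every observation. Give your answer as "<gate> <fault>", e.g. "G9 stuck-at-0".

Fault-free values for test 1 (P=1, Q=1, R=1, S=1, T=0): G1=0, G2=1, G3=0, G4=0, G5=0, G6=1, G7=1, G8=0, G9=0, G10=0, giving Y1=1, Y2=0. Observed Y1=0, Y2=0.
Test 1: faults giving observed Y1=0, Y2=0 are {G1 stuck-at-1, G1 inverted output, G5 stuck-at-1, G5 inverted output, G7 stuck-at-0, G7 inverted output}.
Test 2 (P=1, Q=0, R=1, S=0, T=0): fault-free G1=1, G2=0, G3=0, G4=0, G5=0, G6=1, G7=1, G8=0, G9=0, G10=0 → Y1=1, Y2=0; observed Y1=1, Y2=0. Eliminates G5 stuck-at-1, G5 inverted output, G7 stuck-at-0, G7 inverted output.
Test 3 (P=1, Q=1, R=0, S=0, T=0): fault-free G1=1, G2=1, G3=1, G4=1, G5=1, G6=0, G7=0, G8=1, G9=0, G10=1 → Y1=0, Y2=1; observed Y1=1, Y2=0. Eliminates G1 stuck-at-1.
Only G1 inverted output is consistent with every test.

G1 inverted output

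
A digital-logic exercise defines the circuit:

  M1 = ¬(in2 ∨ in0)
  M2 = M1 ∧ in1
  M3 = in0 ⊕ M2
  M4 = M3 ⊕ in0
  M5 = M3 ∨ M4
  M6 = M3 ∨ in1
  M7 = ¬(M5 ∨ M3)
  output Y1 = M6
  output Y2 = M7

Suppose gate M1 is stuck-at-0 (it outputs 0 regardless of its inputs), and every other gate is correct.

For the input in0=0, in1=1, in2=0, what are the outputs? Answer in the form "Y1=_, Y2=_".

Propagate with M1 forced: M1=0 [stuck-at-0], M2=0, M3=0, M4=0, M5=0, M6=1, M7=1.
So the outputs are Y1=1, Y2=1. (Without the fault they would be Y1=1, Y2=0.)

Y1=1, Y2=1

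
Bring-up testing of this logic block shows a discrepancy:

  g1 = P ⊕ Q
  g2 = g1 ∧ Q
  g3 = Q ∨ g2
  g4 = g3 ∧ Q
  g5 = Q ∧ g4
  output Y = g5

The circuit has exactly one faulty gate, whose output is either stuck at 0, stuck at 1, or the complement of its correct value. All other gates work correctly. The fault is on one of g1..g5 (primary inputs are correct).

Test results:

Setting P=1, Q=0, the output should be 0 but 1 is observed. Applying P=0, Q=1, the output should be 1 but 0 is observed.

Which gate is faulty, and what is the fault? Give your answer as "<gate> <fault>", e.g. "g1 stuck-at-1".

Fault-free values for test 1 (P=1, Q=0): g1=1, g2=0, g3=0, g4=0, g5=0, giving Y=0. Observed 1.
Test 1: faults giving observed 1 are {g5 stuck-at-1, g5 inverted output}.
Test 2 (P=0, Q=1): fault-free g1=1, g2=1, g3=1, g4=1, g5=1 → 1; observed 0. Eliminates g5 stuck-at-1.
Only g5 inverted output is consistent with every test.

g5 inverted output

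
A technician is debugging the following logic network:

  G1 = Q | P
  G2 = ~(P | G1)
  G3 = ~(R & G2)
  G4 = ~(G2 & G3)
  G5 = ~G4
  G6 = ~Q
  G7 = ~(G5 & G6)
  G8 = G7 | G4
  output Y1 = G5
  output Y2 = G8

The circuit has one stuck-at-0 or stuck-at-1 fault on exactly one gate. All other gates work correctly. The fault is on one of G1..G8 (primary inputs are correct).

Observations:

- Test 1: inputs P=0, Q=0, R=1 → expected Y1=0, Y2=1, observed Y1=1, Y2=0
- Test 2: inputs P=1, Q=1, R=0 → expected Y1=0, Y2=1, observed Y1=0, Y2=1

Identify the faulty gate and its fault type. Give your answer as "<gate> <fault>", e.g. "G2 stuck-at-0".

Fault-free values for test 1 (P=0, Q=0, R=1): G1=0, G2=1, G3=0, G4=1, G5=0, G6=1, G7=1, G8=1, giving Y1=0, Y2=1. Observed Y1=1, Y2=0.
Test 1: faults giving observed Y1=1, Y2=0 are {G3 stuck-at-1, G4 stuck-at-0}.
Test 2 (P=1, Q=1, R=0): fault-free G1=1, G2=0, G3=1, G4=1, G5=0, G6=0, G7=1, G8=1 → Y1=0, Y2=1; observed Y1=0, Y2=1. Eliminates G4 stuck-at-0.
Only G3 stuck-at-1 is consistent with every test.

G3 stuck-at-1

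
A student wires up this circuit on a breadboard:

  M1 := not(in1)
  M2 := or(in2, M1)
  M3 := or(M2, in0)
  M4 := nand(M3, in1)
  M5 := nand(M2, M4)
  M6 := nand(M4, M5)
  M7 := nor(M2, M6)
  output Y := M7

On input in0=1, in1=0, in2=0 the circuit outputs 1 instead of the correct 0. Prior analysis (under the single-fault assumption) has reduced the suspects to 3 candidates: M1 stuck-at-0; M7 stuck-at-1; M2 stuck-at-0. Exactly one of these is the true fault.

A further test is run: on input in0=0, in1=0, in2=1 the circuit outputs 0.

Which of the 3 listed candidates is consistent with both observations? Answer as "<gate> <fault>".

Evaluate each candidate on input in0=0, in1=0, in2=1:
  M1 stuck-at-0: M1=0 [stuck-at-0], M2=1, M3=1, M4=1, M5=0, M6=1, M7=0 → 0 — matches
  M7 stuck-at-1: M1=1, M2=1, M3=1, M4=1, M5=0, M6=1, M7=1 [stuck-at-1] → 1 — eliminated
  M2 stuck-at-0: M1=1, M2=0 [stuck-at-0], M3=0, M4=1, M5=1, M6=0, M7=1 → 1 — eliminated
Only M1 stuck-at-0 reproduces the observed 0.

M1 stuck-at-0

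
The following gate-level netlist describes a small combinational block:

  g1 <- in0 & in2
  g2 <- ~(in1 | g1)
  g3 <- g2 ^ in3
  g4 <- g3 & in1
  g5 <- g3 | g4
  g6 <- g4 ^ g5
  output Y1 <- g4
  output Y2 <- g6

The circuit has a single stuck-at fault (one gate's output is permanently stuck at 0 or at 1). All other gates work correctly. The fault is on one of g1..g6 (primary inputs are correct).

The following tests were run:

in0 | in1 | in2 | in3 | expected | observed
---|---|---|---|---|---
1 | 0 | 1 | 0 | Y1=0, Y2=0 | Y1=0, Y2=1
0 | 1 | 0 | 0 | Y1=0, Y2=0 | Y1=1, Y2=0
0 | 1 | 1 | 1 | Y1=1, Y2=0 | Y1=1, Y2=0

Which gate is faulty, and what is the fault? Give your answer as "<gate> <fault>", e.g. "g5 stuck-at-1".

g3 stuck-at-1

Fault-free values for test 1 (in0=1, in1=0, in2=1, in3=0): g1=1, g2=0, g3=0, g4=0, g5=0, g6=0, giving Y1=0, Y2=0. Observed Y1=0, Y2=1.
Test 1: faults giving observed Y1=0, Y2=1 are {g1 stuck-at-0, g2 stuck-at-1, g3 stuck-at-1, g5 stuck-at-1, g6 stuck-at-1}.
Test 2 (in0=0, in1=1, in2=0, in3=0): fault-free g1=0, g2=0, g3=0, g4=0, g5=0, g6=0 → Y1=0, Y2=0; observed Y1=1, Y2=0. Eliminates g1 stuck-at-0, g5 stuck-at-1, g6 stuck-at-1.
Test 3 (in0=0, in1=1, in2=1, in3=1): fault-free g1=0, g2=0, g3=1, g4=1, g5=1, g6=0 → Y1=1, Y2=0; observed Y1=1, Y2=0. Eliminates g2 stuck-at-1.
Only g3 stuck-at-1 is consistent with every test.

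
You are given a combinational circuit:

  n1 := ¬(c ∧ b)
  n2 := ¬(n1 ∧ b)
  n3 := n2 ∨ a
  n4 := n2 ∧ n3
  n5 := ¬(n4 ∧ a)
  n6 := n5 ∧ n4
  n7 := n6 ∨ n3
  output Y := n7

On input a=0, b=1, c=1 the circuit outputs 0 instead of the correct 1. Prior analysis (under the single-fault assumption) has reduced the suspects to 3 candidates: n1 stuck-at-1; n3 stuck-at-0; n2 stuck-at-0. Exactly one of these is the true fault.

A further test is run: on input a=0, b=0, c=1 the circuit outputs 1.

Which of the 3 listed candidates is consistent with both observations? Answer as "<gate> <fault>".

n1 stuck-at-1

Evaluate each candidate on input a=0, b=0, c=1:
  n1 stuck-at-1: n1=1 [stuck-at-1], n2=1, n3=1, n4=1, n5=1, n6=1, n7=1 → 1 — matches
  n3 stuck-at-0: n1=1, n2=1, n3=0 [stuck-at-0], n4=0, n5=1, n6=0, n7=0 → 0 — eliminated
  n2 stuck-at-0: n1=1, n2=0 [stuck-at-0], n3=0, n4=0, n5=1, n6=0, n7=0 → 0 — eliminated
Only n1 stuck-at-1 reproduces the observed 1.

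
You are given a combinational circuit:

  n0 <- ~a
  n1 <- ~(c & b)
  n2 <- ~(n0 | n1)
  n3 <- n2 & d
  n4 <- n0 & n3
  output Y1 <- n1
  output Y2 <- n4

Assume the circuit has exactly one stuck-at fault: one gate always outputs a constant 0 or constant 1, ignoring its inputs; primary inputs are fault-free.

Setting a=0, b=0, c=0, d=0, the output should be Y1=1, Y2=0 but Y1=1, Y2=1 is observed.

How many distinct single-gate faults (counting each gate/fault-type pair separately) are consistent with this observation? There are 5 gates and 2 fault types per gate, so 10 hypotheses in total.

2

Fault-free: n0=1, n1=1, n2=0, n3=0, n4=0 → Y1=1, Y2=0. Observed Y1=1, Y2=1.
  n0 stuck-at-0: output Y1=1, Y2=0 ✗
  n0 stuck-at-1: output Y1=1, Y2=0 ✗
  n1 stuck-at-0: output Y1=0, Y2=0 ✗
  n1 stuck-at-1: output Y1=1, Y2=0 ✗
  n2 stuck-at-0: output Y1=1, Y2=0 ✗
  n2 stuck-at-1: output Y1=1, Y2=0 ✗
  n3 stuck-at-0: output Y1=1, Y2=0 ✗
  n3 stuck-at-1: output Y1=1, Y2=1 ✓
  n4 stuck-at-0: output Y1=1, Y2=0 ✗
  n4 stuck-at-1: output Y1=1, Y2=1 ✓
Consistent faults: {n3 stuck-at-1, n4 stuck-at-1} — 2 in all.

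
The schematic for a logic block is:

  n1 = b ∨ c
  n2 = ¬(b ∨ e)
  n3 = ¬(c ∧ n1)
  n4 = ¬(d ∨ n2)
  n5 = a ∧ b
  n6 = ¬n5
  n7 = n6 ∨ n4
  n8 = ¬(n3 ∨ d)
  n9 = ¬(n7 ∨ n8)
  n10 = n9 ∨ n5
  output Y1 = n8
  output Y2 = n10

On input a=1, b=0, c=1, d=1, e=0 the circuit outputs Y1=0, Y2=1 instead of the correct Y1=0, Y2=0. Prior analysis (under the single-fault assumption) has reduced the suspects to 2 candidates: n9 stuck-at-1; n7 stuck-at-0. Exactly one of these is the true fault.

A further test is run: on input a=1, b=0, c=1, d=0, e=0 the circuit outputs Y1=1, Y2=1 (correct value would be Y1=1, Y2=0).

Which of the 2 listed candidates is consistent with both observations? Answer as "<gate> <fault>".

Evaluate each candidate on input a=1, b=0, c=1, d=0, e=0:
  n9 stuck-at-1: n1=1, n2=1, n3=0, n4=0, n5=0, n6=1, n7=1, n8=1, n9=1 [stuck-at-1], n10=1 → Y1=1, Y2=1 — matches
  n7 stuck-at-0: n1=1, n2=1, n3=0, n4=0, n5=0, n6=1, n7=0 [stuck-at-0], n8=1, n9=0, n10=0 → Y1=1, Y2=0 — eliminated
Only n9 stuck-at-1 reproduces the observed Y1=1, Y2=1.

n9 stuck-at-1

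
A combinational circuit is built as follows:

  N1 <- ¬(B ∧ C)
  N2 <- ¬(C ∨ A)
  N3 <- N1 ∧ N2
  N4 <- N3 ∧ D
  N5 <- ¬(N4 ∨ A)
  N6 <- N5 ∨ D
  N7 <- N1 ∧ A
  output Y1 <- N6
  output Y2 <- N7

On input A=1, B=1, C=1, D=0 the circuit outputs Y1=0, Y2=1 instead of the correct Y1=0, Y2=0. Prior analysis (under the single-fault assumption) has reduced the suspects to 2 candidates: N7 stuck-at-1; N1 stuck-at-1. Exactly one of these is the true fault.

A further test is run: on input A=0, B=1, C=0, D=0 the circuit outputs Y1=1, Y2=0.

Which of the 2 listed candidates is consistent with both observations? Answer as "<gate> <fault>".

N1 stuck-at-1

Evaluate each candidate on input A=0, B=1, C=0, D=0:
  N7 stuck-at-1: N1=1, N2=1, N3=1, N4=0, N5=1, N6=1, N7=1 [stuck-at-1] → Y1=1, Y2=1 — eliminated
  N1 stuck-at-1: N1=1 [stuck-at-1], N2=1, N3=1, N4=0, N5=1, N6=1, N7=0 → Y1=1, Y2=0 — matches
Only N1 stuck-at-1 reproduces the observed Y1=1, Y2=0.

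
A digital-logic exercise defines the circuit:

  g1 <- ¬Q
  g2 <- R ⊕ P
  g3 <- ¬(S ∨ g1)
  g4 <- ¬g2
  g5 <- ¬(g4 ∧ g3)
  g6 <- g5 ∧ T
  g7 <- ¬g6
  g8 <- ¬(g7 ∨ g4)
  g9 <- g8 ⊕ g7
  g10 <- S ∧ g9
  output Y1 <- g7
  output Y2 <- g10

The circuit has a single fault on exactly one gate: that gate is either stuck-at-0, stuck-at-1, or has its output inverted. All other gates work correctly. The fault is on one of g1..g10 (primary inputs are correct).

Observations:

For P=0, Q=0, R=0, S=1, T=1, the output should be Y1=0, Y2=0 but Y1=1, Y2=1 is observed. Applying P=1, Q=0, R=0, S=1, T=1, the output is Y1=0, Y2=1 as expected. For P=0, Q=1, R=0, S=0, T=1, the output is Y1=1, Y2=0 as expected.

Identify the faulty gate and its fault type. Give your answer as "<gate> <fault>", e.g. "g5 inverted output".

g3 stuck-at-1

Fault-free values for test 1 (P=0, Q=0, R=0, S=1, T=1): g1=1, g2=0, g3=0, g4=1, g5=1, g6=1, g7=0, g8=0, g9=0, g10=0, giving Y1=0, Y2=0. Observed Y1=1, Y2=1.
Test 1: faults giving observed Y1=1, Y2=1 are {g3 stuck-at-1, g3 inverted output, g5 stuck-at-0, g5 inverted output, g6 stuck-at-0, g6 inverted output, g7 stuck-at-1, g7 inverted output}.
Test 2 (P=1, Q=0, R=0, S=1, T=1): fault-free g1=1, g2=1, g3=0, g4=0, g5=1, g6=1, g7=0, g8=1, g9=1, g10=1 → Y1=0, Y2=1; observed Y1=0, Y2=1. Eliminates g5 stuck-at-0, g5 inverted output, g6 stuck-at-0, g6 inverted output, g7 stuck-at-1, g7 inverted output.
Test 3 (P=0, Q=1, R=0, S=0, T=1): fault-free g1=0, g2=0, g3=1, g4=1, g5=0, g6=0, g7=1, g8=0, g9=1, g10=0 → Y1=1, Y2=0; observed Y1=1, Y2=0. Eliminates g3 inverted output.
Only g3 stuck-at-1 is consistent with every test.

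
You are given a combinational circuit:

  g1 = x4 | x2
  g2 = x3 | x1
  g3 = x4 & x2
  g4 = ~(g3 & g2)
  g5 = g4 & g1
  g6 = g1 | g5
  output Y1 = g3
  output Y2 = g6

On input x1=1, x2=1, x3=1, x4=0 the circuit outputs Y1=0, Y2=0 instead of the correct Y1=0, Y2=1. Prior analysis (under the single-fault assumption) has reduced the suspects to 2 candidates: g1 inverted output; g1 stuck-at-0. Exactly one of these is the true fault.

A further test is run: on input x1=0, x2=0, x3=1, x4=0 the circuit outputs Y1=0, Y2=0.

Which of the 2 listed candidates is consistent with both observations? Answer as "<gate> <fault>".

Evaluate each candidate on input x1=0, x2=0, x3=1, x4=0:
  g1 inverted output: g1=1 [inverted output], g2=1, g3=0, g4=1, g5=1, g6=1 → Y1=0, Y2=1 — eliminated
  g1 stuck-at-0: g1=0 [stuck-at-0], g2=1, g3=0, g4=1, g5=0, g6=0 → Y1=0, Y2=0 — matches
Only g1 stuck-at-0 reproduces the observed Y1=0, Y2=0.

g1 stuck-at-0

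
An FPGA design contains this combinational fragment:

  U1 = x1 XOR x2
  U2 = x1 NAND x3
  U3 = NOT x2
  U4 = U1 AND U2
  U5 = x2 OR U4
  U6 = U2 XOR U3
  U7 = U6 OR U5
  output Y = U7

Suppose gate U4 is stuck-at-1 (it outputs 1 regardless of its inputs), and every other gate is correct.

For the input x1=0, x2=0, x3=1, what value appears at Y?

1

Propagate with U4 forced: U1=0, U2=1, U3=1, U4=1 [stuck-at-1], U5=1, U6=0, U7=1.
So Y = 1. (Without the fault it would be 0.)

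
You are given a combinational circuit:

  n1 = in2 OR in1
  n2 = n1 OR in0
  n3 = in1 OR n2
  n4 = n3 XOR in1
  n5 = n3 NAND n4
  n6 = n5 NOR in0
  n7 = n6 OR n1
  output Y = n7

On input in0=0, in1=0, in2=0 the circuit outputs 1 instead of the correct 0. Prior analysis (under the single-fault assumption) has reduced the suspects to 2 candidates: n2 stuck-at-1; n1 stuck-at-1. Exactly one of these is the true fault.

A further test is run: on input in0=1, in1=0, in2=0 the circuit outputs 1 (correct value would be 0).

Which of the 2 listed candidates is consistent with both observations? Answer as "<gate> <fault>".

n1 stuck-at-1

Evaluate each candidate on input in0=1, in1=0, in2=0:
  n2 stuck-at-1: n1=0, n2=1 [stuck-at-1], n3=1, n4=1, n5=0, n6=0, n7=0 → 0 — eliminated
  n1 stuck-at-1: n1=1 [stuck-at-1], n2=1, n3=1, n4=1, n5=0, n6=0, n7=1 → 1 — matches
Only n1 stuck-at-1 reproduces the observed 1.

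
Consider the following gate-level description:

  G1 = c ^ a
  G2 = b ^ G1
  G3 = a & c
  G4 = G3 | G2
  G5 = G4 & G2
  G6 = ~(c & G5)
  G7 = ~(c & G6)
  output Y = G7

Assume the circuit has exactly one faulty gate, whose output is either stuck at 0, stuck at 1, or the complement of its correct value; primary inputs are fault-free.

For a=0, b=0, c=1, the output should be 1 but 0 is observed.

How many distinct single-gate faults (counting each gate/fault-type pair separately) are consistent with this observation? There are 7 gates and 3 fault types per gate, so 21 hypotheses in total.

12

Fault-free: G1=1, G2=1, G3=0, G4=1, G5=1, G6=0, G7=1 → 1. Observed 0.
  G1: stuck-at-0, inverted output ✓; others ✗
  G2: stuck-at-0, inverted output ✓; others ✗
  G3: none of the 3 fault types match ✗
  G4: stuck-at-0, inverted output ✓; others ✗
  G5: stuck-at-0, inverted output ✓; others ✗
  G6: stuck-at-1, inverted output ✓; others ✗
  G7: stuck-at-0, inverted output ✓; others ✗
Consistent faults: {G1 stuck-at-0, G1 inverted output, G2 stuck-at-0, G2 inverted output, G4 stuck-at-0, G4 inverted output, G5 stuck-at-0, G5 inverted output, G6 stuck-at-1, G6 inverted output, G7 stuck-at-0, G7 inverted output} — 12 in all.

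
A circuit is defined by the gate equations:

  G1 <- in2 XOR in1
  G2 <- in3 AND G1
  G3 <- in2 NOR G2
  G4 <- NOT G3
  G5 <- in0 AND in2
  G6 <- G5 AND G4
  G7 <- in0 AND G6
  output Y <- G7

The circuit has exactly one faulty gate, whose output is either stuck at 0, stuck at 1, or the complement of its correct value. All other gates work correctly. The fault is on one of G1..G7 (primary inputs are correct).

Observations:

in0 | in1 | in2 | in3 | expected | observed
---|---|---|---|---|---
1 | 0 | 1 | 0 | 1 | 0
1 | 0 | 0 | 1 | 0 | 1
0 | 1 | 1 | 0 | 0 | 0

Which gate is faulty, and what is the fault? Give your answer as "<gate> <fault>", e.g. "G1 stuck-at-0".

Fault-free values for test 1 (in0=1, in1=0, in2=1, in3=0): G1=1, G2=0, G3=0, G4=1, G5=1, G6=1, G7=1, giving Y=1. Observed 0.
Test 1: faults giving observed 0 are {G3 stuck-at-1, G3 inverted output, G4 stuck-at-0, G4 inverted output, G5 stuck-at-0, G5 inverted output, G6 stuck-at-0, G6 inverted output, G7 stuck-at-0, G7 inverted output}.
Test 2 (in0=1, in1=0, in2=0, in3=1): fault-free G1=0, G2=0, G3=1, G4=0, G5=0, G6=0, G7=0 → 0; observed 1. Eliminates G3 stuck-at-1, G3 inverted output, G4 stuck-at-0, G4 inverted output, G5 stuck-at-0, G5 inverted output, G6 stuck-at-0, G7 stuck-at-0.
Test 3 (in0=0, in1=1, in2=1, in3=0): fault-free G1=0, G2=0, G3=0, G4=1, G5=0, G6=0, G7=0 → 0; observed 0. Eliminates G7 inverted output.
Only G6 inverted output is consistent with every test.

G6 inverted output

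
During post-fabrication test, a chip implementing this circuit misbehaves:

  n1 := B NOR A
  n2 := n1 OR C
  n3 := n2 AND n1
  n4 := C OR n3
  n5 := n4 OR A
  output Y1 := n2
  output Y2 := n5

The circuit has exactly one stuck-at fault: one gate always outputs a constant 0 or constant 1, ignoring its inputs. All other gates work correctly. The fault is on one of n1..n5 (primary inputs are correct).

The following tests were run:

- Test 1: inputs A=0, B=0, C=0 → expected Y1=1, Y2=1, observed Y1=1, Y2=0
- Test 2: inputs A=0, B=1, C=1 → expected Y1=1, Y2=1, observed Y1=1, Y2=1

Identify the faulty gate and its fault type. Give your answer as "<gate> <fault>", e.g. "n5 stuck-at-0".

n3 stuck-at-0

Fault-free values for test 1 (A=0, B=0, C=0): n1=1, n2=1, n3=1, n4=1, n5=1, giving Y1=1, Y2=1. Observed Y1=1, Y2=0.
Test 1: faults giving observed Y1=1, Y2=0 are {n3 stuck-at-0, n4 stuck-at-0, n5 stuck-at-0}.
Test 2 (A=0, B=1, C=1): fault-free n1=0, n2=1, n3=0, n4=1, n5=1 → Y1=1, Y2=1; observed Y1=1, Y2=1. Eliminates n4 stuck-at-0, n5 stuck-at-0.
Only n3 stuck-at-0 is consistent with every test.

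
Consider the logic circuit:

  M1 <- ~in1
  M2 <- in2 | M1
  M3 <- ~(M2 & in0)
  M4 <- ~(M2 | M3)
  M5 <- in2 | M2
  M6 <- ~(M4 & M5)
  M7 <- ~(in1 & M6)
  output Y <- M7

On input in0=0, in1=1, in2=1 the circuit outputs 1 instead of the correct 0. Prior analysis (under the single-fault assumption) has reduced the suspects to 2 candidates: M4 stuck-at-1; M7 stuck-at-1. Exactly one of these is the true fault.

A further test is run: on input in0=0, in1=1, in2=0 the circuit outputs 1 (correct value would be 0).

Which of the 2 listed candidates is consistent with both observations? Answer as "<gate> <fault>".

Evaluate each candidate on input in0=0, in1=1, in2=0:
  M4 stuck-at-1: M1=0, M2=0, M3=1, M4=1 [stuck-at-1], M5=0, M6=1, M7=0 → 0 — eliminated
  M7 stuck-at-1: M1=0, M2=0, M3=1, M4=0, M5=0, M6=1, M7=1 [stuck-at-1] → 1 — matches
Only M7 stuck-at-1 reproduces the observed 1.

M7 stuck-at-1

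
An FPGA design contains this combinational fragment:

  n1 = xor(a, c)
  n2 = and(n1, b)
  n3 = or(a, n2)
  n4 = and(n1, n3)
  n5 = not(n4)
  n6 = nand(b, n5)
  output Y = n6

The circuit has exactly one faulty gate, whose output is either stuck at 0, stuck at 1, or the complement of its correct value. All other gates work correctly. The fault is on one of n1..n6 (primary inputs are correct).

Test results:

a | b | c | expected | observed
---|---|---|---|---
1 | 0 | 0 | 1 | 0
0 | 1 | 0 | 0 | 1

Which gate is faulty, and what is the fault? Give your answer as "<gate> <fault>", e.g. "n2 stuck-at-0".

Fault-free values for test 1 (a=1, b=0, c=0): n1=1, n2=0, n3=1, n4=1, n5=0, n6=1, giving Y=1. Observed 0.
Test 1: faults giving observed 0 are {n6 stuck-at-0, n6 inverted output}.
Test 2 (a=0, b=1, c=0): fault-free n1=0, n2=0, n3=0, n4=0, n5=1, n6=0 → 0; observed 1. Eliminates n6 stuck-at-0.
Only n6 inverted output is consistent with every test.

n6 inverted output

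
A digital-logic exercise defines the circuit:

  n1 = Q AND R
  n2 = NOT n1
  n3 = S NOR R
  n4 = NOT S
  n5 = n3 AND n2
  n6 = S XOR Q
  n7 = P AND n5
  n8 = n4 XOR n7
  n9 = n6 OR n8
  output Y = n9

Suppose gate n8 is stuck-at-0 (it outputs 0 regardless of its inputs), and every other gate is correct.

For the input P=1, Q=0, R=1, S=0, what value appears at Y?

Propagate with n8 forced: n1=0, n2=1, n3=0, n4=1, n5=0, n6=0, n7=0, n8=0 [stuck-at-0], n9=0.
So Y = 0. (Without the fault it would be 1.)

0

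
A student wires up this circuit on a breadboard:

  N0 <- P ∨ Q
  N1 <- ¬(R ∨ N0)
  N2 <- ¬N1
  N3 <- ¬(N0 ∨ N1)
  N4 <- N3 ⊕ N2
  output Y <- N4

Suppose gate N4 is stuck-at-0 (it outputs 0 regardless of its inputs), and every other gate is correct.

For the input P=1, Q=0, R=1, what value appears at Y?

0

Propagate with N4 forced: N0=1, N1=0, N2=1, N3=0, N4=0 [stuck-at-0].
So Y = 0. (Without the fault it would be 1.)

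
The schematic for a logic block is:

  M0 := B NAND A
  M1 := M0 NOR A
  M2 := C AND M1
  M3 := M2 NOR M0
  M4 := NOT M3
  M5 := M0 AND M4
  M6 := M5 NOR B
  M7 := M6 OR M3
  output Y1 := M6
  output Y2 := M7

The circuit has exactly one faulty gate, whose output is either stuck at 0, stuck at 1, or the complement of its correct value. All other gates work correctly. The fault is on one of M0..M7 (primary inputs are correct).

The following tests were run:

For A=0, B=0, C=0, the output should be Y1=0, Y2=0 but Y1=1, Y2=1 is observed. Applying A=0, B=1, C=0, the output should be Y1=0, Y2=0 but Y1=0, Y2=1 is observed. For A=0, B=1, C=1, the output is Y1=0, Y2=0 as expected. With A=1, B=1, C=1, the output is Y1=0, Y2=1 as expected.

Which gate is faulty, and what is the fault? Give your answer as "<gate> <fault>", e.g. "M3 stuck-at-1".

Fault-free values for test 1 (A=0, B=0, C=0): M0=1, M1=0, M2=0, M3=0, M4=1, M5=1, M6=0, M7=0, giving Y1=0, Y2=0. Observed Y1=1, Y2=1.
Test 1: faults giving observed Y1=1, Y2=1 are {M0 stuck-at-0, M0 inverted output, M3 stuck-at-1, M3 inverted output, M4 stuck-at-0, M4 inverted output, M5 stuck-at-0, M5 inverted output, M6 stuck-at-1, M6 inverted output}.
Test 2 (A=0, B=1, C=0): fault-free M0=1, M1=0, M2=0, M3=0, M4=1, M5=1, M6=0, M7=0 → Y1=0, Y2=0; observed Y1=0, Y2=1. Eliminates M4 stuck-at-0, M4 inverted output, M5 stuck-at-0, M5 inverted output, M6 stuck-at-1, M6 inverted output.
Test 3 (A=0, B=1, C=1): fault-free M0=1, M1=0, M2=0, M3=0, M4=1, M5=1, M6=0, M7=0 → Y1=0, Y2=0; observed Y1=0, Y2=0. Eliminates M3 stuck-at-1, M3 inverted output.
Test 4 (A=1, B=1, C=1): fault-free M0=0, M1=0, M2=0, M3=1, M4=0, M5=0, M6=0, M7=1 → Y1=0, Y2=1; observed Y1=0, Y2=1. Eliminates M0 inverted output.
Only M0 stuck-at-0 is consistent with every test.

M0 stuck-at-0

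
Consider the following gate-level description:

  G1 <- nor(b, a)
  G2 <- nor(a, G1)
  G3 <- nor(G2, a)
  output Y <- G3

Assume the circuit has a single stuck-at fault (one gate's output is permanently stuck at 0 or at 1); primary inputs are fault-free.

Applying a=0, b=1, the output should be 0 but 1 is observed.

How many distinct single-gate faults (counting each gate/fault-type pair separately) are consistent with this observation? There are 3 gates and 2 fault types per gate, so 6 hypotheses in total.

Fault-free: G1=0, G2=1, G3=0 → 0. Observed 1.
  G1 stuck-at-0: output 0 ✗
  G1 stuck-at-1: output 1 ✓
  G2 stuck-at-0: output 1 ✓
  G2 stuck-at-1: output 0 ✗
  G3 stuck-at-0: output 0 ✗
  G3 stuck-at-1: output 1 ✓
Consistent faults: {G1 stuck-at-1, G2 stuck-at-0, G3 stuck-at-1} — 3 in all.

3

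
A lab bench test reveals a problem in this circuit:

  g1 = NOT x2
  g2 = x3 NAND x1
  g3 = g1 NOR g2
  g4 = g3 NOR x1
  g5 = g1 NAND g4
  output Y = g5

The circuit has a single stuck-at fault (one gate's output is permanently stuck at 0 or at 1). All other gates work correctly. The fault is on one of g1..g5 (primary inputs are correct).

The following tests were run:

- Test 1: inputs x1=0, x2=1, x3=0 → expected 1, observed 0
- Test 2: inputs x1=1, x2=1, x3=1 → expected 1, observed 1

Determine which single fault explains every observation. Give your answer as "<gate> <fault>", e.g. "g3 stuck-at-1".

g1 stuck-at-1

Fault-free values for test 1 (x1=0, x2=1, x3=0): g1=0, g2=1, g3=0, g4=1, g5=1, giving Y=1. Observed 0.
Test 1: faults giving observed 0 are {g1 stuck-at-1, g5 stuck-at-0}.
Test 2 (x1=1, x2=1, x3=1): fault-free g1=0, g2=0, g3=1, g4=0, g5=1 → 1; observed 1. Eliminates g5 stuck-at-0.
Only g1 stuck-at-1 is consistent with every test.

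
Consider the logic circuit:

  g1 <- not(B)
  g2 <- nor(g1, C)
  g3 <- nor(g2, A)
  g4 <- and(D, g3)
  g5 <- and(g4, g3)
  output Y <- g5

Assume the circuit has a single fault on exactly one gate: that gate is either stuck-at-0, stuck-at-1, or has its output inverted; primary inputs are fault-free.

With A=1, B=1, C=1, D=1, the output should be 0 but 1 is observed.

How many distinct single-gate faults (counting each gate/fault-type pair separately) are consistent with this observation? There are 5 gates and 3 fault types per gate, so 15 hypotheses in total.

Fault-free: g1=0, g2=0, g3=0, g4=0, g5=0 → 0. Observed 1.
  g1: none of the 3 fault types match ✗
  g2: none of the 3 fault types match ✗
  g3: stuck-at-1, inverted output ✓; others ✗
  g4: none of the 3 fault types match ✗
  g5: stuck-at-1, inverted output ✓; others ✗
Consistent faults: {g3 stuck-at-1, g3 inverted output, g5 stuck-at-1, g5 inverted output} — 4 in all.

4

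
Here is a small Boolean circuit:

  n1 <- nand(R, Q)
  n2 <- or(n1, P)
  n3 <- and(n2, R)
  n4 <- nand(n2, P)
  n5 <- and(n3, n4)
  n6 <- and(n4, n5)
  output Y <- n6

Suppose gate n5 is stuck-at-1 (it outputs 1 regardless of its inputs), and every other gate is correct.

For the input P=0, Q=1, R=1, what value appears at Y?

Propagate with n5 forced: n1=0, n2=0, n3=0, n4=1, n5=1 [stuck-at-1], n6=1.
So Y = 1. (Without the fault it would be 0.)

1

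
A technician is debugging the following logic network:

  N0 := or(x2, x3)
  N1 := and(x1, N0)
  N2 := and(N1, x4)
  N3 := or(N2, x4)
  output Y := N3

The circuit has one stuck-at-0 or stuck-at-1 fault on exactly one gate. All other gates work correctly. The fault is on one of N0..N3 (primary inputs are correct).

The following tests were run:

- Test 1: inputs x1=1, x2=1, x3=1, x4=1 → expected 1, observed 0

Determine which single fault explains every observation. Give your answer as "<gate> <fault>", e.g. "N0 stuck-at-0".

Fault-free values for test 1 (x1=1, x2=1, x3=1, x4=1): N0=1, N1=1, N2=1, N3=1, giving Y=1. Observed 0.
Test 1: faults giving observed 0 are {N3 stuck-at-0}.
Only N3 stuck-at-0 is consistent with every test.

N3 stuck-at-0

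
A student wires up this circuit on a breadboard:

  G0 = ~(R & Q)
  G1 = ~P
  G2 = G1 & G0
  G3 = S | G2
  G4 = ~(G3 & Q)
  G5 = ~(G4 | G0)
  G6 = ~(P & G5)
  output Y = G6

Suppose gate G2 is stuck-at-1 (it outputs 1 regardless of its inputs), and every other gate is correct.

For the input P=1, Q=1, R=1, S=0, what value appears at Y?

0

Propagate with G2 forced: G0=0, G1=0, G2=1 [stuck-at-1], G3=1, G4=0, G5=1, G6=0.
So Y = 0. (Without the fault it would be 1.)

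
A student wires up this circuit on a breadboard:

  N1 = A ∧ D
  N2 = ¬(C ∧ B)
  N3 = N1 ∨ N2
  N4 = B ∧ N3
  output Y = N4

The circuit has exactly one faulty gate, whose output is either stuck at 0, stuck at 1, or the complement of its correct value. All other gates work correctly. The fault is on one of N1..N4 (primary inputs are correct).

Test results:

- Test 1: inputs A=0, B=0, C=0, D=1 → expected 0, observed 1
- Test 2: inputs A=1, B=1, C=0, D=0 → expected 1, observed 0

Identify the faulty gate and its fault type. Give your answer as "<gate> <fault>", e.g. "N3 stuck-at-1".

N4 inverted output

Fault-free values for test 1 (A=0, B=0, C=0, D=1): N1=0, N2=1, N3=1, N4=0, giving Y=0. Observed 1.
Test 1: faults giving observed 1 are {N4 stuck-at-1, N4 inverted output}.
Test 2 (A=1, B=1, C=0, D=0): fault-free N1=0, N2=1, N3=1, N4=1 → 1; observed 0. Eliminates N4 stuck-at-1.
Only N4 inverted output is consistent with every test.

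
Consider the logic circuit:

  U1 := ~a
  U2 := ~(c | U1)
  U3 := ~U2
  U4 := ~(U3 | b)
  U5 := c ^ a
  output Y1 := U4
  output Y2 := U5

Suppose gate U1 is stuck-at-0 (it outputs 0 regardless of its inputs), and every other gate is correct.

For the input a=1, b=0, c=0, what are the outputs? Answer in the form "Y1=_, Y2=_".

Propagate with U1 forced: U1=0 [stuck-at-0], U2=1, U3=0, U4=1, U5=1.
So the outputs are Y1=1, Y2=1. (Same as the fault-free value — the fault is masked on this input.)

Y1=1, Y2=1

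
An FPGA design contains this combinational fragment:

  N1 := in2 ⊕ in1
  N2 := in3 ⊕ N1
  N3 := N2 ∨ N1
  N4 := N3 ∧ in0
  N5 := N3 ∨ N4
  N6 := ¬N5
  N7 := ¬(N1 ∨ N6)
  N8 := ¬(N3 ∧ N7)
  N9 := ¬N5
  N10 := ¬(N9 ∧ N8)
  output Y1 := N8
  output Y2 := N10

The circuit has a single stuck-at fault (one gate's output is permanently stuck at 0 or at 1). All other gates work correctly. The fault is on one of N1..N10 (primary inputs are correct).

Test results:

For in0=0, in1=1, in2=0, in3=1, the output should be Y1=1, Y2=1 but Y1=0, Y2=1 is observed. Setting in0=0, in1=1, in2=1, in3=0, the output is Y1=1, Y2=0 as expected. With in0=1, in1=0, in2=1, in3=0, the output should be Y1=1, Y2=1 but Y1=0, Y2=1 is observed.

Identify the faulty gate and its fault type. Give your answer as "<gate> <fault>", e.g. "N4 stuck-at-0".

N7 stuck-at-1

Fault-free values for test 1 (in0=0, in1=1, in2=0, in3=1): N1=1, N2=0, N3=1, N4=0, N5=1, N6=0, N7=0, N8=1, N9=0, N10=1, giving Y1=1, Y2=1. Observed Y1=0, Y2=1.
Test 1: faults giving observed Y1=0, Y2=1 are {N1 stuck-at-0, N7 stuck-at-1, N8 stuck-at-0}.
Test 2 (in0=0, in1=1, in2=1, in3=0): fault-free N1=0, N2=0, N3=0, N4=0, N5=0, N6=1, N7=0, N8=1, N9=1, N10=0 → Y1=1, Y2=0; observed Y1=1, Y2=0. Eliminates N8 stuck-at-0.
Test 3 (in0=1, in1=0, in2=1, in3=0): fault-free N1=1, N2=1, N3=1, N4=1, N5=1, N6=0, N7=0, N8=1, N9=0, N10=1 → Y1=1, Y2=1; observed Y1=0, Y2=1. Eliminates N1 stuck-at-0.
Only N7 stuck-at-1 is consistent with every test.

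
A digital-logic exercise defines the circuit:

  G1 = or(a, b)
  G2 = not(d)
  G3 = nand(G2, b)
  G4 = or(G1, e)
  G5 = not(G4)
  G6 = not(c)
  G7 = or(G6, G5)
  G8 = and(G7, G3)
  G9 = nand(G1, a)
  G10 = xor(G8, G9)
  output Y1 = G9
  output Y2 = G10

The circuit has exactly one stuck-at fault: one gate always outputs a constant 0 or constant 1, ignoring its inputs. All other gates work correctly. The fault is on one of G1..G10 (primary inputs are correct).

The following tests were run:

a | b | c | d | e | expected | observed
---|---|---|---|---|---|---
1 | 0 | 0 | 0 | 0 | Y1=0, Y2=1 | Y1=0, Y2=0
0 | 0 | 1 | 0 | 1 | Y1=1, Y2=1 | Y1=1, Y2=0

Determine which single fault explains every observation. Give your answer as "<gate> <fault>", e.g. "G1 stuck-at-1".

Fault-free values for test 1 (a=1, b=0, c=0, d=0, e=0): G1=1, G2=1, G3=1, G4=1, G5=0, G6=1, G7=1, G8=1, G9=0, G10=1, giving Y1=0, Y2=1. Observed Y1=0, Y2=0.
Test 1: faults giving observed Y1=0, Y2=0 are {G3 stuck-at-0, G6 stuck-at-0, G7 stuck-at-0, G8 stuck-at-0, G10 stuck-at-0}.
Test 2 (a=0, b=0, c=1, d=0, e=1): fault-free G1=0, G2=1, G3=1, G4=1, G5=0, G6=0, G7=0, G8=0, G9=1, G10=1 → Y1=1, Y2=1; observed Y1=1, Y2=0. Eliminates G3 stuck-at-0, G6 stuck-at-0, G7 stuck-at-0, G8 stuck-at-0.
Only G10 stuck-at-0 is consistent with every test.

G10 stuck-at-0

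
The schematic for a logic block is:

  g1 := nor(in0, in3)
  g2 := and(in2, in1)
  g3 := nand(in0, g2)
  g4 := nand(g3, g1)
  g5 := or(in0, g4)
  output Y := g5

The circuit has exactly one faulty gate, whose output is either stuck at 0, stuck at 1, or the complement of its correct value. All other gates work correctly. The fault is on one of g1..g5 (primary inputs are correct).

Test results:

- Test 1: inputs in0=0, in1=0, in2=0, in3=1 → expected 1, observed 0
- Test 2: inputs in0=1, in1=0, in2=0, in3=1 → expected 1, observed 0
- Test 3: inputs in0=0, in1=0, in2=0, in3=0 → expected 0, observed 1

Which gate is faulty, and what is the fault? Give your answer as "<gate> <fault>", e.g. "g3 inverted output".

Fault-free values for test 1 (in0=0, in1=0, in2=0, in3=1): g1=0, g2=0, g3=1, g4=1, g5=1, giving Y=1. Observed 0.
Test 1: faults giving observed 0 are {g1 stuck-at-1, g1 inverted output, g4 stuck-at-0, g4 inverted output, g5 stuck-at-0, g5 inverted output}.
Test 2 (in0=1, in1=0, in2=0, in3=1): fault-free g1=0, g2=0, g3=1, g4=1, g5=1 → 1; observed 0. Eliminates g1 stuck-at-1, g1 inverted output, g4 stuck-at-0, g4 inverted output.
Test 3 (in0=0, in1=0, in2=0, in3=0): fault-free g1=1, g2=0, g3=1, g4=0, g5=0 → 0; observed 1. Eliminates g5 stuck-at-0.
Only g5 inverted output is consistent with every test.

g5 inverted output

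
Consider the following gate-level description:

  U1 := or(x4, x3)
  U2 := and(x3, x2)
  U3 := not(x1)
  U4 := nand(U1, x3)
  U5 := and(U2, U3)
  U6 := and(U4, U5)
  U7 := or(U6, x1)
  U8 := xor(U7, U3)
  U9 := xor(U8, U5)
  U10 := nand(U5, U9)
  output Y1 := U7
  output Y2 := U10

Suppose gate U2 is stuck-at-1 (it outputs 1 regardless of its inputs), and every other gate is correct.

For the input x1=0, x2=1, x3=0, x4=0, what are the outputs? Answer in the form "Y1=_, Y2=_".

Propagate with U2 forced: U1=0, U2=1 [stuck-at-1], U3=1, U4=1, U5=1, U6=1, U7=1, U8=0, U9=1, U10=0.
So the outputs are Y1=1, Y2=0. (Without the fault they would be Y1=0, Y2=1.)

Y1=1, Y2=0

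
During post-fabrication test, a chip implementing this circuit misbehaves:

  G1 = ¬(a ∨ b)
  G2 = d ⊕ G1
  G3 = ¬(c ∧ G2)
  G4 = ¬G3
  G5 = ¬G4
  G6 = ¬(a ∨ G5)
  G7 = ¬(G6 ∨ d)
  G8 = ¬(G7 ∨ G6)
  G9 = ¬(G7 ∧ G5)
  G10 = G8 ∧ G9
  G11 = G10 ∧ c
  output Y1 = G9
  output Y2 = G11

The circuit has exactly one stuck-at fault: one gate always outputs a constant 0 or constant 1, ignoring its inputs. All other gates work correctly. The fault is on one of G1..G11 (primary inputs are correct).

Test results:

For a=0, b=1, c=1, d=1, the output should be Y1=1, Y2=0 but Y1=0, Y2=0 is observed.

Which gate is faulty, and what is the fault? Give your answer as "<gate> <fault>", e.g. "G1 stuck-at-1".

Fault-free values for test 1 (a=0, b=1, c=1, d=1): G1=0, G2=1, G3=0, G4=1, G5=0, G6=1, G7=0, G8=0, G9=1, G10=0, G11=0, giving Y1=1, Y2=0. Observed Y1=0, Y2=0.
Test 1: faults giving observed Y1=0, Y2=0 are {G9 stuck-at-0}.
Only G9 stuck-at-0 is consistent with every test.

G9 stuck-at-0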